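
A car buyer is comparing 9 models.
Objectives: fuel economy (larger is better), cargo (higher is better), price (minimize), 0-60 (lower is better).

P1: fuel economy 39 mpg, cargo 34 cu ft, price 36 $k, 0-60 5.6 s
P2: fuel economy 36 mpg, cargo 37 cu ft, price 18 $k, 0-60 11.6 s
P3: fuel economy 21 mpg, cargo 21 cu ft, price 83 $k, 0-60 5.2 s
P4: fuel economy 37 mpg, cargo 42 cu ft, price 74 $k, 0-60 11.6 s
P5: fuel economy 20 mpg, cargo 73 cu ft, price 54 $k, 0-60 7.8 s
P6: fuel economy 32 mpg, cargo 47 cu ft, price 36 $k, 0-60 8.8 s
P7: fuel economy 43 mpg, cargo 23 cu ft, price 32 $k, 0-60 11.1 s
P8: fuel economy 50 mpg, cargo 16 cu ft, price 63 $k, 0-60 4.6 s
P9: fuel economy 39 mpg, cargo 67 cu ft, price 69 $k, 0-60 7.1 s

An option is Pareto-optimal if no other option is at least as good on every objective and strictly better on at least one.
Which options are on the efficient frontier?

P1: not dominated.
P2: not dominated (best price).
P3: not dominated.
P4: dominated by P9 (fuel economy 39≥37, cargo 67≥42, price 69≤74, 0-60 7.1≤11.6).
P5: not dominated (best cargo).
P6: not dominated.
P7: not dominated.
P8: not dominated (best fuel economy).
P9: not dominated.

P1, P2, P3, P5, P6, P7, P8, P9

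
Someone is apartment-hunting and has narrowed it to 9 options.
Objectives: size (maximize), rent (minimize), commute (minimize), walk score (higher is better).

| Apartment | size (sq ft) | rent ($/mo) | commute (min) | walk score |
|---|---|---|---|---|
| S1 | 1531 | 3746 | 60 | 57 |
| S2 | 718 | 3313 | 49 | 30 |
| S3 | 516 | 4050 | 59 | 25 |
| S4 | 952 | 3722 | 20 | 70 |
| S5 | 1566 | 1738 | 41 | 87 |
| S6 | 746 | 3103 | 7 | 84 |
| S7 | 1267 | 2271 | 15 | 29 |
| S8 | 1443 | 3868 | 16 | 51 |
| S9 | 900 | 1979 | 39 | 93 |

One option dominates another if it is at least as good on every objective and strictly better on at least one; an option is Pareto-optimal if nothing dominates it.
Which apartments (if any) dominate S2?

S5: size 1566≥718, rent 1738≤3313, commute 41≤49, walk score 87≥30 — dominates S2.
S6: size 746≥718, rent 3103≤3313, commute 7≤49, walk score 84≥30 — dominates S2.
S9: size 900≥718, rent 1979≤3313, commute 39≤49, walk score 93≥30 — dominates S2.
Others (S1, S3, S4, S7, S8) are each worse than S2 on at least one objective.

S5, S6, S9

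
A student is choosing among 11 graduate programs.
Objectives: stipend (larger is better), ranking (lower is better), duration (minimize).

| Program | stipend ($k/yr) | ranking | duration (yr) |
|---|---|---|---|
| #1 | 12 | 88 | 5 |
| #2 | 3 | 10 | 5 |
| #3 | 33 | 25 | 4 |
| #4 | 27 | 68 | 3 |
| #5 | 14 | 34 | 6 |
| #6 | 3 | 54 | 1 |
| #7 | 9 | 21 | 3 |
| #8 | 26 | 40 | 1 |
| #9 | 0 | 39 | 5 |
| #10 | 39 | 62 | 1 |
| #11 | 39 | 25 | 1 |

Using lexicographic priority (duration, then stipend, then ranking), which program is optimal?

#11

First minimize duration: best is 1, kept {#6, #8, #10, #11}.
Then maximize stipend: best is 39, kept {#10, #11}.
Then minimize ranking: best is 25, kept {#11}.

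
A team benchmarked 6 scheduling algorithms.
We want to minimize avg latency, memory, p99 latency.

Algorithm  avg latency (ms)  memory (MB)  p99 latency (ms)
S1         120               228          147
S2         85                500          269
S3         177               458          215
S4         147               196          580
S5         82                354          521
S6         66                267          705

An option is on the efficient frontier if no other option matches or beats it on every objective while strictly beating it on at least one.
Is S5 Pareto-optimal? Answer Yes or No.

S1: worse on avg latency (120 vs 82).
S2: worse on avg latency (85 vs 82).
S3: worse on avg latency (177 vs 82).
S4: worse on avg latency (147 vs 82).
S6: worse on p99 latency (705 vs 521).
No option is at least as good as S5 on every objective and strictly better on one.

Yes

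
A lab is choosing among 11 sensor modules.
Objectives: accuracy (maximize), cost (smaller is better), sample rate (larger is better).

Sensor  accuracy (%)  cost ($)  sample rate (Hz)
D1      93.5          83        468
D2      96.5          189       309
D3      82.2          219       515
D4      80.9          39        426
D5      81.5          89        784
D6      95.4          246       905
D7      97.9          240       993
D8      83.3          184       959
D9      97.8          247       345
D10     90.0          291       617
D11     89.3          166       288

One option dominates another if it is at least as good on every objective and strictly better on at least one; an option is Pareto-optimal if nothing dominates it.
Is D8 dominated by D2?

No

D2 vs D8: D2 is worse on cost (189 vs 184), so it does not dominate D8.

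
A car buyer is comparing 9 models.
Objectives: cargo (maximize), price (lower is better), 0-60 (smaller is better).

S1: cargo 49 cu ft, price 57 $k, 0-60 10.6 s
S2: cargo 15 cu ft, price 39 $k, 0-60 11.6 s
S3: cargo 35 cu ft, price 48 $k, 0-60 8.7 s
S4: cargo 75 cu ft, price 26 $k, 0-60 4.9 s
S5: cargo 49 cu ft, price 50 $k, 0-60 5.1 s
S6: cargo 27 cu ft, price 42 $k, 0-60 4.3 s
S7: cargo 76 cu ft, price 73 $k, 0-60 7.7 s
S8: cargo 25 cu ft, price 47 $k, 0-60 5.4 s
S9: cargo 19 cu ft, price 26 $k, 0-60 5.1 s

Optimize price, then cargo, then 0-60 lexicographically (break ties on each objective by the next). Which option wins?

First minimize price: best is 26, kept {S4, S9}.
Then maximize cargo: best is 75, kept {S4}.

S4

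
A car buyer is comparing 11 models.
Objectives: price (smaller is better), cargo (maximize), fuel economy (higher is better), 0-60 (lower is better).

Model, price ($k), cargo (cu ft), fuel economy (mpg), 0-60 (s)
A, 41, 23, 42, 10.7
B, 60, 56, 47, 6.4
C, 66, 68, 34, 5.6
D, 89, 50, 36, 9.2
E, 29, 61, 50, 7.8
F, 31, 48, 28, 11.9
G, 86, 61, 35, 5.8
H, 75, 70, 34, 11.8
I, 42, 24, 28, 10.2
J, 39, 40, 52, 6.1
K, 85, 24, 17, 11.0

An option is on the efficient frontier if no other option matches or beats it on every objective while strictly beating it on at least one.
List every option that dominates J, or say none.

none

A: worse on price (41 vs 39).
B: worse on price (60 vs 39).
C: worse on price (66 vs 39).
D: worse on price (89 vs 39).
E: worse on fuel economy (50 vs 52).
F: worse on fuel economy (28 vs 52).
G: worse on price (86 vs 39).
H: worse on price (75 vs 39).
I: worse on price (42 vs 39).
K: worse on price (85 vs 39).
No option dominates J.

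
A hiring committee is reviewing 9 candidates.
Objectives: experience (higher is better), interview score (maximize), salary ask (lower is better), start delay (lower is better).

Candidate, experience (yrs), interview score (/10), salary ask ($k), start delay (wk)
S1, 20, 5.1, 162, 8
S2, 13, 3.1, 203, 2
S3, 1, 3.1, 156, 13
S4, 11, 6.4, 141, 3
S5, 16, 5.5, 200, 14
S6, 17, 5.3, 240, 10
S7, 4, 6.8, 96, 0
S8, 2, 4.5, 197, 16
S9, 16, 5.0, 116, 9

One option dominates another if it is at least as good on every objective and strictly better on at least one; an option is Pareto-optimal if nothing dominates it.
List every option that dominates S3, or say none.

S4: experience 11≥1, interview score 6.4≥3.1, salary ask 141≤156, start delay 3≤13 — dominates S3.
S7: experience 4≥1, interview score 6.8≥3.1, salary ask 96≤156, start delay 0≤13 — dominates S3.
S9: experience 16≥1, interview score 5.0≥3.1, salary ask 116≤156, start delay 9≤13 — dominates S3.
Others (S1, S2, S5, S6, S8) are each worse than S3 on at least one objective.

S4, S7, S9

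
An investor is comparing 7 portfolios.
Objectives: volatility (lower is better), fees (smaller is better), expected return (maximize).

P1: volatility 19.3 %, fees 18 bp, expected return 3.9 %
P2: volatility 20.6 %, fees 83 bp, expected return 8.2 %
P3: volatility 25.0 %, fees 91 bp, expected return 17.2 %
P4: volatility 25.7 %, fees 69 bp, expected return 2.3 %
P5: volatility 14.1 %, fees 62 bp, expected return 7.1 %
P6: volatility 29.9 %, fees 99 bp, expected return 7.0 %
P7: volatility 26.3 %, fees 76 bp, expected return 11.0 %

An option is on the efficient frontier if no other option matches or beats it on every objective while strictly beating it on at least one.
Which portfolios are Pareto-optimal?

P1, P2, P3, P5, P7

P1: not dominated (best fees).
P2: not dominated.
P3: not dominated (best expected return).
P4: dominated by P1 (volatility 19.3≤25.7, fees 18≤69, expected return 3.9≥2.3).
P5: not dominated (best volatility).
P6: dominated by P2 (volatility 20.6≤29.9, fees 83≤99, expected return 8.2≥7.0).
P7: not dominated.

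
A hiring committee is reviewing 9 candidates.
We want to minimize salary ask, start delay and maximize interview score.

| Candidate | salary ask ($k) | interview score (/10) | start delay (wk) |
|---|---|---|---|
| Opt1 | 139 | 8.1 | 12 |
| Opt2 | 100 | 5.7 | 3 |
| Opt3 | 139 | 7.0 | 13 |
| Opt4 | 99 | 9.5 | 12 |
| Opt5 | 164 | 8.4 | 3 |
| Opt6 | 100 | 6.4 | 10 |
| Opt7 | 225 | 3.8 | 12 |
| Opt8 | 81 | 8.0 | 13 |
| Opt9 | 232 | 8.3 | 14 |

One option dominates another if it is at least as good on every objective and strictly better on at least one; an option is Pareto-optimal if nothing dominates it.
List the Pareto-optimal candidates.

Opt2, Opt4, Opt5, Opt6, Opt8

Opt1: dominated by Opt4 (salary ask 99≤139, interview score 9.5≥8.1, start delay 12≤12).
Opt2: not dominated.
Opt3: dominated by Opt1 (salary ask 139≤139, interview score 8.1≥7.0, start delay 12≤13).
Opt4: not dominated (best interview score).
Opt5: not dominated.
Opt6: not dominated.
Opt7: dominated by Opt1 (salary ask 139≤225, interview score 8.1≥3.8, start delay 12≤12).
Opt8: not dominated (best salary ask).
Opt9: dominated by Opt4 (salary ask 99≤232, interview score 9.5≥8.3, start delay 12≤14).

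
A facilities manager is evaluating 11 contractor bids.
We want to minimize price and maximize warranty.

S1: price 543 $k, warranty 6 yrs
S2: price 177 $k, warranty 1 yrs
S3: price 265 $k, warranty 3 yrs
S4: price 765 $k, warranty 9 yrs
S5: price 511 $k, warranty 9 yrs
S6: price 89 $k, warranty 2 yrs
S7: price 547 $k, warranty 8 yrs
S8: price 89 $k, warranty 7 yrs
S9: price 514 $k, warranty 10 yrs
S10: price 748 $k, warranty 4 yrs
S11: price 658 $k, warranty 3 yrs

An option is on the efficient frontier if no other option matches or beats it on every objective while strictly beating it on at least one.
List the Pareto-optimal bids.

S5, S8, S9

S1: dominated by S5 (price 511≤543, warranty 9≥6).
S2: dominated by S6 (price 89≤177, warranty 2≥1).
S3: dominated by S8 (price 89≤265, warranty 7≥3).
S4: dominated by S5 (price 511≤765, warranty 9≥9).
S5: not dominated.
S6: dominated by S8 (price 89≤89, warranty 7≥2).
S7: dominated by S5 (price 511≤547, warranty 9≥8).
S8: not dominated.
S9: not dominated (best warranty).
S10: dominated by S1 (price 543≤748, warranty 6≥4).
S11: dominated by S1 (price 543≤658, warranty 6≥3).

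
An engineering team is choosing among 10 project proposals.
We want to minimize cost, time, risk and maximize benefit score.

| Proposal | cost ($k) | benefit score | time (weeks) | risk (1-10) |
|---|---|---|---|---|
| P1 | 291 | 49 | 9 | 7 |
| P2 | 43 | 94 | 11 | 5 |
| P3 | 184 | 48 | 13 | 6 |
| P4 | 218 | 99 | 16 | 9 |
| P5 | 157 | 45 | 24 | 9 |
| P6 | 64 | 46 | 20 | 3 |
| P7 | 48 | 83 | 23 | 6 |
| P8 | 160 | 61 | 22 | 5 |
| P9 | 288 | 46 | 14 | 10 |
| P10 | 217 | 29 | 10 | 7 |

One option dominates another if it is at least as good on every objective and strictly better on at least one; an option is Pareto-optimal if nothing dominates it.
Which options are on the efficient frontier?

P1: not dominated (best time).
P2: not dominated (best cost).
P3: dominated by P2 (cost 43≤184, benefit score 94≥48, time 11≤13, risk 5≤6).
P4: not dominated (best benefit score).
P5: dominated by P2 (cost 43≤157, benefit score 94≥45, time 11≤24, risk 5≤9).
P6: not dominated (best risk).
P7: dominated by P2 (cost 43≤48, benefit score 94≥83, time 11≤23, risk 5≤6).
P8: dominated by P2 (cost 43≤160, benefit score 94≥61, time 11≤22, risk 5≤5).
P9: dominated by P2 (cost 43≤288, benefit score 94≥46, time 11≤14, risk 5≤10).
P10: not dominated.

P1, P2, P4, P6, P10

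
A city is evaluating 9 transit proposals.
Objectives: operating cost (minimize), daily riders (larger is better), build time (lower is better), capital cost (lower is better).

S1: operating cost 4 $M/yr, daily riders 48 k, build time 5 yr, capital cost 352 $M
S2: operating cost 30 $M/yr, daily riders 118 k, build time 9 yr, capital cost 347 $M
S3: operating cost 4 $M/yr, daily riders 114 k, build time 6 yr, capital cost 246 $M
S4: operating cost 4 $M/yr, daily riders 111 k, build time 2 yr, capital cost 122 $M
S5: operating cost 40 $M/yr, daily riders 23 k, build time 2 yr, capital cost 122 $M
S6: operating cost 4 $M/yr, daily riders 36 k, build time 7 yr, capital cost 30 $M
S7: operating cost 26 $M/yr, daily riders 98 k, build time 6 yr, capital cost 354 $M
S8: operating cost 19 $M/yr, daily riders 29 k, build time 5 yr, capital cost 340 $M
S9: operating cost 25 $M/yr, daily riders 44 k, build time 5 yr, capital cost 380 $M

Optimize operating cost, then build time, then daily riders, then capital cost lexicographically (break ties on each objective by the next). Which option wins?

First minimize operating cost: best is 4, kept {S1, S3, S4, S6}.
Then minimize build time: best is 2, kept {S4}.

S4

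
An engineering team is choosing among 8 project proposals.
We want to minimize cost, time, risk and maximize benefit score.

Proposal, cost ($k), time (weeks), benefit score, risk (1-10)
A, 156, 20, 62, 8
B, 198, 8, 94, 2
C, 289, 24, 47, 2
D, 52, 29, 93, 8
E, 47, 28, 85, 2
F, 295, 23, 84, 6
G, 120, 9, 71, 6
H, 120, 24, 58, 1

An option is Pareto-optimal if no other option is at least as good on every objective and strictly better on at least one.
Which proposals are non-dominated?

B, D, E, G, H

A: dominated by G (cost 120≤156, time 9≤20, benefit score 71≥62, risk 6≤8).
B: not dominated (best time).
C: dominated by B (cost 198≤289, time 8≤24, benefit score 94≥47, risk 2≤2).
D: not dominated.
E: not dominated (best cost).
F: dominated by B (cost 198≤295, time 8≤23, benefit score 94≥84, risk 2≤6).
G: not dominated.
H: not dominated (best risk).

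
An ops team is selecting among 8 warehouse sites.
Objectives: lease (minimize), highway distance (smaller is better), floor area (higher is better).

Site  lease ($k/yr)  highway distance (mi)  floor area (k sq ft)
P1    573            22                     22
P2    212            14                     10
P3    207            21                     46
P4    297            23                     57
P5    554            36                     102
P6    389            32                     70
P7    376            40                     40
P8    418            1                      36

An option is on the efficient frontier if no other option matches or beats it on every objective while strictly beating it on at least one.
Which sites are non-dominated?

P1: dominated by P3 (lease 207≤573, highway distance 21≤22, floor area 46≥22).
P2: not dominated.
P3: not dominated (best lease).
P4: not dominated.
P5: not dominated (best floor area).
P6: not dominated.
P7: dominated by P3 (lease 207≤376, highway distance 21≤40, floor area 46≥40).
P8: not dominated (best highway distance).

P2, P3, P4, P5, P6, P8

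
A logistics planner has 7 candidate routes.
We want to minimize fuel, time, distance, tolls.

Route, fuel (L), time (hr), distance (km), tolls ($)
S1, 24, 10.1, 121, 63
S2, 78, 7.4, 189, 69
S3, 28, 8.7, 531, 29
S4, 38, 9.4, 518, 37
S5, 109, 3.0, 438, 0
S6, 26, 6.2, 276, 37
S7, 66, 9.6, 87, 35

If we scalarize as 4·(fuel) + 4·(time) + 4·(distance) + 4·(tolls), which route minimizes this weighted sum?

S1: 4·24 + 4·10.1 + 4·121 + 4·63 = 872.4
S2: 4·78 + 4·7.4 + 4·189 + 4·69 = 1373.6
S3: 4·28 + 4·8.7 + 4·531 + 4·29 = 2386.8
S4: 4·38 + 4·9.4 + 4·518 + 4·37 = 2409.6
S5: 4·109 + 4·3.0 + 4·438 + 4·0 = 2200.0
S6: 4·26 + 4·6.2 + 4·276 + 4·37 = 1380.8
S7: 4·66 + 4·9.6 + 4·87 + 4·35 = 790.4
Lowest: S7 at 790.4.

S7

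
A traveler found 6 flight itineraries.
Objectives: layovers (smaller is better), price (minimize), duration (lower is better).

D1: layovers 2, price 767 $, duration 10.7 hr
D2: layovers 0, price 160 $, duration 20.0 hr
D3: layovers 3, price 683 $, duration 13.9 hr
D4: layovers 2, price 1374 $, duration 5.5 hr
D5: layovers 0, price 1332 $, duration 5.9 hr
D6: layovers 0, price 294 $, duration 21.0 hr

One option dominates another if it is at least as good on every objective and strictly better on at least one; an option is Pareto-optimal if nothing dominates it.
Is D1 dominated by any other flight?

D2: worse on duration (20.0 vs 10.7).
D3: worse on layovers (3 vs 2).
D4: worse on price (1374 vs 767).
D5: worse on price (1332 vs 767).
D6: worse on duration (21.0 vs 10.7).
No option is at least as good as D1 on every objective and strictly better on one.

No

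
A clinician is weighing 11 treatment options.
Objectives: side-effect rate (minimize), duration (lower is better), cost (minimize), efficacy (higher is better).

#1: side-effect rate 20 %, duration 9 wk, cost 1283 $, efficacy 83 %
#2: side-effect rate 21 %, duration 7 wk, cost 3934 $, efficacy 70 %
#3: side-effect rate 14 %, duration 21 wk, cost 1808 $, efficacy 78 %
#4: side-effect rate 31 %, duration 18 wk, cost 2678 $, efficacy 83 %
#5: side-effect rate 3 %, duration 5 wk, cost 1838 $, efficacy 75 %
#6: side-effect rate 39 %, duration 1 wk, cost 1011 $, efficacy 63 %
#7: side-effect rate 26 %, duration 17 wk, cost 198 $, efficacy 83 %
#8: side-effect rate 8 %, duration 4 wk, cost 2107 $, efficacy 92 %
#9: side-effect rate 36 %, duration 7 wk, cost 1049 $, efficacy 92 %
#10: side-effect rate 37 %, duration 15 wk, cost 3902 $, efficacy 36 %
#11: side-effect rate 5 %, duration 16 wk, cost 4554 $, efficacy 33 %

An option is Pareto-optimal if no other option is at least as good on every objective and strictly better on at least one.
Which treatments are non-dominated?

#1, #3, #5, #6, #7, #8, #9

#1: not dominated.
#2: dominated by #5 (side-effect rate 3≤21, duration 5≤7, cost 1838≤3934, efficacy 75≥70).
#3: not dominated.
#4: dominated by #1 (side-effect rate 20≤31, duration 9≤18, cost 1283≤2678, efficacy 83≥83).
#5: not dominated (best side-effect rate).
#6: not dominated (best duration).
#7: not dominated (best cost).
#8: not dominated.
#9: not dominated.
#10: dominated by #1 (side-effect rate 20≤37, duration 9≤15, cost 1283≤3902, efficacy 83≥36).
#11: dominated by #5 (side-effect rate 3≤5, duration 5≤16, cost 1838≤4554, efficacy 75≥33).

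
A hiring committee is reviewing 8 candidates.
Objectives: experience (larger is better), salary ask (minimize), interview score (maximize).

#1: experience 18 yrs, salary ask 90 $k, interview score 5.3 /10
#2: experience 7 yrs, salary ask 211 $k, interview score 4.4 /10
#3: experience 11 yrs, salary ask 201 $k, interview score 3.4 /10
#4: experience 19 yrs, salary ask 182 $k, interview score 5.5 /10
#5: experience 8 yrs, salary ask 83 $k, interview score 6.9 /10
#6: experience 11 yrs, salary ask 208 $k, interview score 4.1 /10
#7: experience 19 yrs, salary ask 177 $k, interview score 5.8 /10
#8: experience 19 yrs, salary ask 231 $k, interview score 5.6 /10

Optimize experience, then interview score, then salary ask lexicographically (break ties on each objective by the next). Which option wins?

First maximize experience: best is 19, kept {#4, #7, #8}.
Then maximize interview score: best is 5.8, kept {#7}.

#7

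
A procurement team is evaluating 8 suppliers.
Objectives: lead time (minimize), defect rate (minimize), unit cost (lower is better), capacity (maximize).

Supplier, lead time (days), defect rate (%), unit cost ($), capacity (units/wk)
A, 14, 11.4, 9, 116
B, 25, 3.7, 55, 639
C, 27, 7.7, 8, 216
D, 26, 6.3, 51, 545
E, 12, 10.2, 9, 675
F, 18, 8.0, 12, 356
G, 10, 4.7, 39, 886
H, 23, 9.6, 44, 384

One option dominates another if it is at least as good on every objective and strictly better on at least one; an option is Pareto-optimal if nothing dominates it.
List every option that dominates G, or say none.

A: worse on lead time (14 vs 10).
B: worse on lead time (25 vs 10).
C: worse on lead time (27 vs 10).
D: worse on lead time (26 vs 10).
E: worse on lead time (12 vs 10).
F: worse on lead time (18 vs 10).
H: worse on lead time (23 vs 10).
No option dominates G.

none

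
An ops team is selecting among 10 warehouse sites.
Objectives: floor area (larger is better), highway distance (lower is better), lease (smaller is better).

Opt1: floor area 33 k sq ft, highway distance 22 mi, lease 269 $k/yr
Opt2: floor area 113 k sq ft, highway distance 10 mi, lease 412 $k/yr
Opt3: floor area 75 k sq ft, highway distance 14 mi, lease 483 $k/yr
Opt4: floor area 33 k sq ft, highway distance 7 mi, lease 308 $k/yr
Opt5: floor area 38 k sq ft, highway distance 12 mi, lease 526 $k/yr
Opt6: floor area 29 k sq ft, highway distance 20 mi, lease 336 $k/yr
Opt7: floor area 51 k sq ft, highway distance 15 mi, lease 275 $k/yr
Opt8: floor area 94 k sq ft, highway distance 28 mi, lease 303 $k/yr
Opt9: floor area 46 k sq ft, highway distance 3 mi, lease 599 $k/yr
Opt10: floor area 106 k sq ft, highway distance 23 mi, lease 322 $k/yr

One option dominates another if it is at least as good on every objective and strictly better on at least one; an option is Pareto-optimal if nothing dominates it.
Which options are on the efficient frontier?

Opt1: not dominated (best lease).
Opt2: not dominated (best floor area).
Opt3: dominated by Opt2 (floor area 113≥75, highway distance 10≤14, lease 412≤483).
Opt4: not dominated.
Opt5: dominated by Opt2 (floor area 113≥38, highway distance 10≤12, lease 412≤526).
Opt6: dominated by Opt4 (floor area 33≥29, highway distance 7≤20, lease 308≤336).
Opt7: not dominated.
Opt8: not dominated.
Opt9: not dominated (best highway distance).
Opt10: not dominated.

Opt1, Opt2, Opt4, Opt7, Opt8, Opt9, Opt10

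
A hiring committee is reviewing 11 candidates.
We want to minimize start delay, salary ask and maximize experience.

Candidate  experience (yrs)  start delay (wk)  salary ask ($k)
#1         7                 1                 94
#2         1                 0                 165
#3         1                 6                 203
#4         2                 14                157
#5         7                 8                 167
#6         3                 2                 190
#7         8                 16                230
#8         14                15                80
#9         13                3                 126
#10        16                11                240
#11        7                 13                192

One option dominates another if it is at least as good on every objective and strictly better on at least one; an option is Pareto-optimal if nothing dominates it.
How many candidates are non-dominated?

#1: not dominated.
#2: not dominated (best start delay).
#3: dominated by #1 (experience 7≥1, start delay 1≤6, salary ask 94≤203).
#4: dominated by #1 (experience 7≥2, start delay 1≤14, salary ask 94≤157).
#5: dominated by #1 (experience 7≥7, start delay 1≤8, salary ask 94≤167).
#6: dominated by #1 (experience 7≥3, start delay 1≤2, salary ask 94≤190).
#7: dominated by #8 (experience 14≥8, start delay 15≤16, salary ask 80≤230).
#8: not dominated (best salary ask).
#9: not dominated.
#10: not dominated (best experience).
#11: dominated by #1 (experience 7≥7, start delay 1≤13, salary ask 94≤192).
Pareto-optimal: #1, #2, #8, #9, #10 → 5.

5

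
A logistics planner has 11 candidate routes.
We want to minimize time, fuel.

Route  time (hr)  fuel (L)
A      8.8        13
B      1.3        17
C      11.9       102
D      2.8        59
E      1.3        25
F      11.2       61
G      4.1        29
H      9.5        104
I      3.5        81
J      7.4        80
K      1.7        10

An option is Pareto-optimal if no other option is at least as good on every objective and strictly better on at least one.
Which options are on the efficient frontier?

A: dominated by K (time 1.7≤8.8, fuel 10≤13).
B: not dominated.
C: dominated by A (time 8.8≤11.9, fuel 13≤102).
D: dominated by B (time 1.3≤2.8, fuel 17≤59).
E: dominated by B (time 1.3≤1.3, fuel 17≤25).
F: dominated by A (time 8.8≤11.2, fuel 13≤61).
G: dominated by B (time 1.3≤4.1, fuel 17≤29).
H: dominated by A (time 8.8≤9.5, fuel 13≤104).
I: dominated by B (time 1.3≤3.5, fuel 17≤81).
J: dominated by B (time 1.3≤7.4, fuel 17≤80).
K: not dominated (best fuel).

B, K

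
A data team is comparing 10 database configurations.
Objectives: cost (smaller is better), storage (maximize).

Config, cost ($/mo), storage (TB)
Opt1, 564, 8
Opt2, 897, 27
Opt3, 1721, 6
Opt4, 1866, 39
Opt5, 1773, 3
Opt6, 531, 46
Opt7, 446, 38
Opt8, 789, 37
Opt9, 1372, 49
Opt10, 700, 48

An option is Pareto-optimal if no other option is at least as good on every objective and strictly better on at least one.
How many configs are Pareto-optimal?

Opt1: dominated by Opt6 (cost 531≤564, storage 46≥8).
Opt2: dominated by Opt6 (cost 531≤897, storage 46≥27).
Opt3: dominated by Opt1 (cost 564≤1721, storage 8≥6).
Opt4: dominated by Opt6 (cost 531≤1866, storage 46≥39).
Opt5: dominated by Opt1 (cost 564≤1773, storage 8≥3).
Opt6: not dominated.
Opt7: not dominated (best cost).
Opt8: dominated by Opt6 (cost 531≤789, storage 46≥37).
Opt9: not dominated (best storage).
Opt10: not dominated.
Pareto-optimal: Opt6, Opt7, Opt9, Opt10 → 4.

4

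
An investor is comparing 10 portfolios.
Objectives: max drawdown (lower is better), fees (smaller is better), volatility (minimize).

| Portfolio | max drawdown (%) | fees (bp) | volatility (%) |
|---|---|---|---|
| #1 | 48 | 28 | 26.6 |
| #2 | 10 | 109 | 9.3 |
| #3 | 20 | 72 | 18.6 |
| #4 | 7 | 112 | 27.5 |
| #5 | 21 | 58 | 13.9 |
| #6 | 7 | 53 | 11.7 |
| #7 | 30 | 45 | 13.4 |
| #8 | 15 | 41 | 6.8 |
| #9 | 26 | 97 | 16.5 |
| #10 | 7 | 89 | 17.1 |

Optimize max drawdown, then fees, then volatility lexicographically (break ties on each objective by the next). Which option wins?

First minimize max drawdown: best is 7, kept {#4, #6, #10}.
Then minimize fees: best is 53, kept {#6}.

#6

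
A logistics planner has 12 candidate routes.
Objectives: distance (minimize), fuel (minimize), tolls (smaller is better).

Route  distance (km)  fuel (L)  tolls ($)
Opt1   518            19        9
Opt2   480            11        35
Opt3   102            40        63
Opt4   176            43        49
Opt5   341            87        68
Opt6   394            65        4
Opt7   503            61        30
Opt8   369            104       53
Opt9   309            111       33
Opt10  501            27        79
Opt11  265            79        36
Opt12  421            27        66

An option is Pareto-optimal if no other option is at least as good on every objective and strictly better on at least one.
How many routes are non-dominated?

Opt1: not dominated.
Opt2: not dominated (best fuel).
Opt3: not dominated (best distance).
Opt4: not dominated.
Opt5: dominated by Opt3 (distance 102≤341, fuel 40≤87, tolls 63≤68).
Opt6: not dominated (best tolls).
Opt7: not dominated.
Opt8: dominated by Opt4 (distance 176≤369, fuel 43≤104, tolls 49≤53).
Opt9: not dominated.
Opt10: dominated by Opt2 (distance 480≤501, fuel 11≤27, tolls 35≤79).
Opt11: not dominated.
Opt12: not dominated.
Pareto-optimal: Opt1, Opt2, Opt3, Opt4, Opt6, Opt7, Opt9, Opt11, Opt12 → 9.

9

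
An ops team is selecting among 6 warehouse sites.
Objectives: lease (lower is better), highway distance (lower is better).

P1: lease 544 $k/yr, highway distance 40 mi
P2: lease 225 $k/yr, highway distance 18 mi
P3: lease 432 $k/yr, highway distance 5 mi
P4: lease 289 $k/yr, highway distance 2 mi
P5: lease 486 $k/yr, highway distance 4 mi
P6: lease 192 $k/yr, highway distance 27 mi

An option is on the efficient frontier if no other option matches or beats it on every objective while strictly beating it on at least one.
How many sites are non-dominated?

3

P1: dominated by P2 (lease 225≤544, highway distance 18≤40).
P2: not dominated.
P3: dominated by P4 (lease 289≤432, highway distance 2≤5).
P4: not dominated (best highway distance).
P5: dominated by P4 (lease 289≤486, highway distance 2≤4).
P6: not dominated (best lease).
Pareto-optimal: P2, P4, P6 → 3.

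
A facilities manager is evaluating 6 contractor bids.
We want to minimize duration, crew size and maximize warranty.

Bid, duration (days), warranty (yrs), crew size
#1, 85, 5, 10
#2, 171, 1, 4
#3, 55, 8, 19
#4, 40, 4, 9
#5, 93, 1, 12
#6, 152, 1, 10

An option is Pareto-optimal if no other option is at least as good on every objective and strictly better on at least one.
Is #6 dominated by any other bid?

Yes

#1 vs #6: duration 85≤152, warranty 5≥1, crew size 10≤10 — #1 is at least as good on every objective and strictly better on at least one, so #1 dominates #6.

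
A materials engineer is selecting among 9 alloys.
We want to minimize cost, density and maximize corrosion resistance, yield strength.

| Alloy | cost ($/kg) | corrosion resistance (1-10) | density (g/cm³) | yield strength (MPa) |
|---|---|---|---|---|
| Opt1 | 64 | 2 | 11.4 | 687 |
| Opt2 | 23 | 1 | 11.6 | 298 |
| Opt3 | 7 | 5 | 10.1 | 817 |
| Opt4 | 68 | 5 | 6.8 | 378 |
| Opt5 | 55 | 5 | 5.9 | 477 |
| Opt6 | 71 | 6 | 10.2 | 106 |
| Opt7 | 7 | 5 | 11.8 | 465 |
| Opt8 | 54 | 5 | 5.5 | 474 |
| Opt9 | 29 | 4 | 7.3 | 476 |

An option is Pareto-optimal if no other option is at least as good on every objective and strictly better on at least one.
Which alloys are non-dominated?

Opt1: dominated by Opt3 (cost 7≤64, corrosion resistance 5≥2, density 10.1≤11.4, yield strength 817≥687).
Opt2: dominated by Opt3 (cost 7≤23, corrosion resistance 5≥1, density 10.1≤11.6, yield strength 817≥298).
Opt3: not dominated (best yield strength).
Opt4: dominated by Opt5 (cost 55≤68, corrosion resistance 5≥5, density 5.9≤6.8, yield strength 477≥378).
Opt5: not dominated.
Opt6: not dominated (best corrosion resistance).
Opt7: dominated by Opt3 (cost 7≤7, corrosion resistance 5≥5, density 10.1≤11.8, yield strength 817≥465).
Opt8: not dominated (best density).
Opt9: not dominated.

Opt3, Opt5, Opt6, Opt8, Opt9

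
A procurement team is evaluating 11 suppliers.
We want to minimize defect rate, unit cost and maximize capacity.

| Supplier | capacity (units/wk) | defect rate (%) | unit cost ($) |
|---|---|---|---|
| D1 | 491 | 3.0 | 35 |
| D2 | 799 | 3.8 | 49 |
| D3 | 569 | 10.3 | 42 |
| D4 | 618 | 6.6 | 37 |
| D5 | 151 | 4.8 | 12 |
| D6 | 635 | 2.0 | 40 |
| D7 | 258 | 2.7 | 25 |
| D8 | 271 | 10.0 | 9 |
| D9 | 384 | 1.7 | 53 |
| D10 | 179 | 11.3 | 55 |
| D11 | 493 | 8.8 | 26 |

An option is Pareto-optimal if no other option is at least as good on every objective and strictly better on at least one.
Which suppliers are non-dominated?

D1: not dominated.
D2: not dominated (best capacity).
D3: dominated by D4 (capacity 618≥569, defect rate 6.6≤10.3, unit cost 37≤42).
D4: not dominated.
D5: not dominated.
D6: not dominated.
D7: not dominated.
D8: not dominated (best unit cost).
D9: not dominated (best defect rate).
D10: dominated by D1 (capacity 491≥179, defect rate 3.0≤11.3, unit cost 35≤55).
D11: not dominated.

D1, D2, D4, D5, D6, D7, D8, D9, D11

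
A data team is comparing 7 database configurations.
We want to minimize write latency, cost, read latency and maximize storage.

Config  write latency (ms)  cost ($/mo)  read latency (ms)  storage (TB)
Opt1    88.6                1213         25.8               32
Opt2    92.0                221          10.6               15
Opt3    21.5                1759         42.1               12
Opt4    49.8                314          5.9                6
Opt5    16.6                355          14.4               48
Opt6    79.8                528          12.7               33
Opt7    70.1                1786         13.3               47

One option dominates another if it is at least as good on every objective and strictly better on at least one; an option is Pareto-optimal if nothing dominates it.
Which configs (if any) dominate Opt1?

Opt5: write latency 16.6≤88.6, cost 355≤1213, read latency 14.4≤25.8, storage 48≥32 — dominates Opt1.
Opt6: write latency 79.8≤88.6, cost 528≤1213, read latency 12.7≤25.8, storage 33≥32 — dominates Opt1.
Others (Opt2, Opt3, Opt4, Opt7) are each worse than Opt1 on at least one objective.

Opt5, Opt6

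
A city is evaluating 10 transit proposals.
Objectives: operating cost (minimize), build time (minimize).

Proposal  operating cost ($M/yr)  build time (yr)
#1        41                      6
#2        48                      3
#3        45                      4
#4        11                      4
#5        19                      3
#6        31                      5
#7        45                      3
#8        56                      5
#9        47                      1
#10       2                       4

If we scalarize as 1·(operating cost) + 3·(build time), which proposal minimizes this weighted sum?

#10

#1: 1·41 + 3·6 = 59
#2: 1·48 + 3·3 = 57
#3: 1·45 + 3·4 = 57
#4: 1·11 + 3·4 = 23
#5: 1·19 + 3·3 = 28
#6: 1·31 + 3·5 = 46
#7: 1·45 + 3·3 = 54
#8: 1·56 + 3·5 = 71
#9: 1·47 + 3·1 = 50
#10: 1·2 + 3·4 = 14
Lowest: #10 at 14.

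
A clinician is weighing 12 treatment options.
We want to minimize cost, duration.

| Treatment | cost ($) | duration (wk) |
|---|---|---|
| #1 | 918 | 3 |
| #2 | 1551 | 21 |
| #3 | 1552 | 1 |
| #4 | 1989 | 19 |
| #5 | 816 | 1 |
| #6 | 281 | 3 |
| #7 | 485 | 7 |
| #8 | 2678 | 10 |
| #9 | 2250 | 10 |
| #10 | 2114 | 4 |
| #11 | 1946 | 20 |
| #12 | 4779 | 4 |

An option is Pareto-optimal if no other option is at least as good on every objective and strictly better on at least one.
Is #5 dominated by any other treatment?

No

#1: worse on cost (918 vs 816).
#2: worse on cost (1551 vs 816).
#3: worse on cost (1552 vs 816).
#4: worse on cost (1989 vs 816).
#6: worse on duration (3 vs 1).
#7: worse on duration (7 vs 1).
#8: worse on cost (2678 vs 816).
#9: worse on cost (2250 vs 816).
#10: worse on cost (2114 vs 816).
#11: worse on cost (1946 vs 816).
#12: worse on cost (4779 vs 816).
No option is at least as good as #5 on every objective and strictly better on one.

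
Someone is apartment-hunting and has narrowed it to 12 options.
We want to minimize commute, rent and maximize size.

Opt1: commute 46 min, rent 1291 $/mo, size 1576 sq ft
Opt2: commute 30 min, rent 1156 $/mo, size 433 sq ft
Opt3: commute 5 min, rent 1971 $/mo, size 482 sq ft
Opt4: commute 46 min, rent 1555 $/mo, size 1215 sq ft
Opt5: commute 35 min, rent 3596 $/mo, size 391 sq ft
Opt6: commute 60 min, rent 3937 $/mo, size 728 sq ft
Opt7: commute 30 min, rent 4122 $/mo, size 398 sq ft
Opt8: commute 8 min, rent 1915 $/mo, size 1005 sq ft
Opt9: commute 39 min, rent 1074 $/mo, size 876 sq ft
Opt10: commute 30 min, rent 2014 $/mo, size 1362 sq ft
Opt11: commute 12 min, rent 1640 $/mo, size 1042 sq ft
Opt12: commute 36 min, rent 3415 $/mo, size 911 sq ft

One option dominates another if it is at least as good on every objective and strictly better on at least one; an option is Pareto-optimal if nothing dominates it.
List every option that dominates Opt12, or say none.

Opt8, Opt10, Opt11

Opt8: commute 8≤36, rent 1915≤3415, size 1005≥911 — dominates Opt12.
Opt10: commute 30≤36, rent 2014≤3415, size 1362≥911 — dominates Opt12.
Opt11: commute 12≤36, rent 1640≤3415, size 1042≥911 — dominates Opt12.
Others (Opt1, Opt2, Opt3, Opt4, Opt5, Opt6, Opt7, Opt9) are each worse than Opt12 on at least one objective.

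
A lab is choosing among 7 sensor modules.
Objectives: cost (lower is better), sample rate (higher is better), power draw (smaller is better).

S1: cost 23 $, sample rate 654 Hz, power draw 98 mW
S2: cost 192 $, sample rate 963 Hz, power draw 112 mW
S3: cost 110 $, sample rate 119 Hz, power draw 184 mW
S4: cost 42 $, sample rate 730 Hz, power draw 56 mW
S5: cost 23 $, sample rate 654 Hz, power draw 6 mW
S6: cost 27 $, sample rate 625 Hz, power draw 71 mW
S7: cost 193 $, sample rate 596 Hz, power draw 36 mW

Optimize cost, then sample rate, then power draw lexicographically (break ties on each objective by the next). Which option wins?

S5

First minimize cost: best is 23, kept {S1, S5}.
Then maximize sample rate: best is 654, kept {S1, S5}.
Then minimize power draw: best is 6, kept {S5}.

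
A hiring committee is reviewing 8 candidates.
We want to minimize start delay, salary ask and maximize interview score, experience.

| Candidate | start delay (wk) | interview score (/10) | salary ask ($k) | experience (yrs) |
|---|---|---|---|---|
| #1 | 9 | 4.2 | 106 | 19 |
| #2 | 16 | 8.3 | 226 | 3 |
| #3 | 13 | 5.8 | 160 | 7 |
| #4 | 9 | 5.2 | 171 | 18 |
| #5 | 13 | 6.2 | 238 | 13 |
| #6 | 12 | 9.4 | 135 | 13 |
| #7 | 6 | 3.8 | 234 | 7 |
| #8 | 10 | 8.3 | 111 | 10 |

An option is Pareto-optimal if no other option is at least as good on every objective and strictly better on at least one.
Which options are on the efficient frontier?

#1: not dominated (best salary ask).
#2: dominated by #6 (start delay 12≤16, interview score 9.4≥8.3, salary ask 135≤226, experience 13≥3).
#3: dominated by #6 (start delay 12≤13, interview score 9.4≥5.8, salary ask 135≤160, experience 13≥7).
#4: not dominated.
#5: dominated by #6 (start delay 12≤13, interview score 9.4≥6.2, salary ask 135≤238, experience 13≥13).
#6: not dominated (best interview score).
#7: not dominated (best start delay).
#8: not dominated.

#1, #4, #6, #7, #8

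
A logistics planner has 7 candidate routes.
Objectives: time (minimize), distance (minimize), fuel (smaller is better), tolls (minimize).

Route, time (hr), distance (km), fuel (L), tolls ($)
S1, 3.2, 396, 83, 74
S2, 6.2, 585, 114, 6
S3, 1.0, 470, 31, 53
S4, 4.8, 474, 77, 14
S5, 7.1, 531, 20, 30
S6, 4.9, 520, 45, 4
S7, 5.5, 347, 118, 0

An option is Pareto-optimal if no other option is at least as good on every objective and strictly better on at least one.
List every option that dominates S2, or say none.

S6: time 4.9≤6.2, distance 520≤585, fuel 45≤114, tolls 4≤6 — dominates S2.
Others (S1, S3, S4, S5, S7) are each worse than S2 on at least one objective.

S6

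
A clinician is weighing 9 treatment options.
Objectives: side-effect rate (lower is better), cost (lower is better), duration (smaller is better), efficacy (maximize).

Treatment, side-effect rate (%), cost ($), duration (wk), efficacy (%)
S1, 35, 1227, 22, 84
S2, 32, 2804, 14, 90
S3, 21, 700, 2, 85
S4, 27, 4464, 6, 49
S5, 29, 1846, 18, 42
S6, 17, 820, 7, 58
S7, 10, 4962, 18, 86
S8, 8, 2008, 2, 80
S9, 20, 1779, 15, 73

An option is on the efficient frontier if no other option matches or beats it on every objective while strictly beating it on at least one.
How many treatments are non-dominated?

S1: dominated by S3 (side-effect rate 21≤35, cost 700≤1227, duration 2≤22, efficacy 85≥84).
S2: not dominated (best efficacy).
S3: not dominated (best cost).
S4: dominated by S3 (side-effect rate 21≤27, cost 700≤4464, duration 2≤6, efficacy 85≥49).
S5: dominated by S3 (side-effect rate 21≤29, cost 700≤1846, duration 2≤18, efficacy 85≥42).
S6: not dominated.
S7: not dominated.
S8: not dominated (best side-effect rate).
S9: not dominated.
Pareto-optimal: S2, S3, S6, S7, S8, S9 → 6.

6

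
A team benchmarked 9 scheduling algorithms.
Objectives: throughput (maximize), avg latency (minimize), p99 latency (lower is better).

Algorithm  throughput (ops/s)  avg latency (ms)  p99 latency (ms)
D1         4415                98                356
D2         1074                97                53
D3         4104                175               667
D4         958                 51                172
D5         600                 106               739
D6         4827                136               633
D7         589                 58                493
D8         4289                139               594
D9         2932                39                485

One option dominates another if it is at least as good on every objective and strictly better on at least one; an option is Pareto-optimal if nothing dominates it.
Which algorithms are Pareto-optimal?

D1: not dominated.
D2: not dominated (best p99 latency).
D3: dominated by D1 (throughput 4415≥4104, avg latency 98≤175, p99 latency 356≤667).
D4: not dominated.
D5: dominated by D1 (throughput 4415≥600, avg latency 98≤106, p99 latency 356≤739).
D6: not dominated (best throughput).
D7: dominated by D4 (throughput 958≥589, avg latency 51≤58, p99 latency 172≤493).
D8: dominated by D1 (throughput 4415≥4289, avg latency 98≤139, p99 latency 356≤594).
D9: not dominated (best avg latency).

D1, D2, D4, D6, D9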